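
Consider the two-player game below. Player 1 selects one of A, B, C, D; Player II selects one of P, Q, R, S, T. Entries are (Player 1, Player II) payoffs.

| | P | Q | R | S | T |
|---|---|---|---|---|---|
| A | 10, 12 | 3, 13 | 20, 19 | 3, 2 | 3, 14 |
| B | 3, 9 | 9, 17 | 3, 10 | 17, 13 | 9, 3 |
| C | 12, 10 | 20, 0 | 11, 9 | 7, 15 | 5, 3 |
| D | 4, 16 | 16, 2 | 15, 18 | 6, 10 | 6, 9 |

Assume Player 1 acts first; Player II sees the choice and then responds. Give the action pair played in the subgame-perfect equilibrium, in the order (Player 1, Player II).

Solve by backward induction (Player 1 leads).
- A: Player II compares 12, 13, 19, 2, 14 and picks R; Player 1 would get 20.
- B: Player II compares 9, 17, 10, 13, 3 and picks Q; Player 1 would get 9.
- C: Player II compares 10, 0, 9, 15, 3 and picks S; Player 1 would get 7.
- D: Player II compares 16, 2, 18, 10, 9 and picks R; Player 1 would get 15.
Among 20, 9, 7, 15, the best is 20 at A. Subgame-perfect outcome: (A, R) with payoffs (20, 19).

(A, R)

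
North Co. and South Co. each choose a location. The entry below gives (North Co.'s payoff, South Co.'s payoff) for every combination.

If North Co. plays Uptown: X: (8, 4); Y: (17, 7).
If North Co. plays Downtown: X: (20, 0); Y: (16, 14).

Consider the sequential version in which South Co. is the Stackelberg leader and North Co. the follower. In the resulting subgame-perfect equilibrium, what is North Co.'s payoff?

17

Solve by backward induction (South Co. leads).
- X: BR = Downtown, leader payoff 0.
- Y: BR = Uptown, leader payoff 7.
Maximizing over 0, 7, South Co. chooses Y. Subgame-perfect outcome: (Uptown, Y) with payoffs (17, 7).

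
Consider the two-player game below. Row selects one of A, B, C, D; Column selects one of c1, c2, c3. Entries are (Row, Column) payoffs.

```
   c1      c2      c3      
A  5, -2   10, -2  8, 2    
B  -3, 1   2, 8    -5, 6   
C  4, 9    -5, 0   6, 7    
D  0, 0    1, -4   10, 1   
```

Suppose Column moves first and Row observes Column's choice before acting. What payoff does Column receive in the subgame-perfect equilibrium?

Row best-responds to each possible Column move:
- c1: Row compares 5, -3, 4, 0 and picks A; Column would get -2.
- c2: Row compares 10, 2, -5, 1 and picks A; Column would get -2.
- c3: Row compares 8, -5, 6, 10 and picks D; Column would get 1.
Among -2, -2, 1, the best is 1 at c3. Subgame-perfect outcome: (D, c3) with payoffs (10, 1).

1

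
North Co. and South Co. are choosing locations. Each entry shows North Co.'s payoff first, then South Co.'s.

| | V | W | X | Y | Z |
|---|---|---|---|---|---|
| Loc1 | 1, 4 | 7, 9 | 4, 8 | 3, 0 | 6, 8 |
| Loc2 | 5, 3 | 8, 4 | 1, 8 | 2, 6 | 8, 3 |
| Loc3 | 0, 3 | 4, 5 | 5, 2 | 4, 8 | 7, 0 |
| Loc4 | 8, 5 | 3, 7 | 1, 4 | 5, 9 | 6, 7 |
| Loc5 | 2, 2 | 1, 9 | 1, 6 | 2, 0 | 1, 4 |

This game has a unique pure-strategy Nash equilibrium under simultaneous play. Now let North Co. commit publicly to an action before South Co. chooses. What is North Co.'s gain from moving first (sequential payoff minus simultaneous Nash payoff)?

Work backward from South Co.'s decision.
- Loc1 → South Co. plays W (best of 4, 9, 8, 0, 8); North Co. gets 7.
- Loc2 → South Co. plays X (best of 3, 4, 8, 6, 3); North Co. gets 1.
- Loc3 → South Co. plays Y (best of 3, 5, 2, 8, 0); North Co. gets 4.
- Loc4 → South Co. plays Y (best of 5, 7, 4, 9, 7); North Co. gets 5.
- Loc5 → South Co. plays W (best of 2, 9, 6, 0, 4); North Co. gets 1.
Maximizing over 7, 1, 4, 5, 1, North Co. chooses Loc1. Subgame-perfect outcome: (Loc1, W) with payoffs (7, 9).
Now find the simultaneous Nash equilibrium.
North Co.'s best replies: V→Loc4; W→Loc2; X→Loc3; Y→Loc4; Z→Loc2.
South Co.'s best replies: Loc1→W; Loc2→X; Loc3→Y; Loc4→Y; Loc5→W.
Only (Loc4, Y) has each player best-responding; Nash payoffs (5, 9).
North Co.'s commitment gain: 7 − 5 = 2.

2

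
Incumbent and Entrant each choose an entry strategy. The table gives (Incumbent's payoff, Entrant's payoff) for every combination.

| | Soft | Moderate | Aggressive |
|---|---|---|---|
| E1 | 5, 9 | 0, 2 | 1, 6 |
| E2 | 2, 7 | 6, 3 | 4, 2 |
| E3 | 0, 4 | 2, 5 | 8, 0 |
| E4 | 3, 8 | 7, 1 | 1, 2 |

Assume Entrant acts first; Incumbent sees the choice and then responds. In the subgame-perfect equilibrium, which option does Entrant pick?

Work backward from Incumbent's decision.
- Soft → Incumbent plays E1 (best of 5, 2, 0, 3); Entrant gets 9.
- Moderate → Incumbent plays E4 (best of 0, 6, 2, 7); Entrant gets 1.
- Aggressive → Incumbent plays E3 (best of 1, 4, 8, 1); Entrant gets 0.
Entrant's induced payoffs are 9, 1, 0, so Entrant commits to Soft. Subgame-perfect outcome: (E1, Soft) with payoffs (5, 9).

Soft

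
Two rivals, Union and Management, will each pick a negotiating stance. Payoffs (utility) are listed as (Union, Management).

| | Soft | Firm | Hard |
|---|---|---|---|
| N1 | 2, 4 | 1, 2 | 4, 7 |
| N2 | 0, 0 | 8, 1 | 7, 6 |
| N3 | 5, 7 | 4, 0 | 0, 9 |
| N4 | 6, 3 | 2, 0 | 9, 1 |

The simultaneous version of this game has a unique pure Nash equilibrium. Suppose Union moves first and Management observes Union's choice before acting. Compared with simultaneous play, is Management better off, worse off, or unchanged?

Solve by backward induction (Union leads).
- N1: BR = Hard, leader payoff 4.
- N2: BR = Hard, leader payoff 7.
- N3: BR = Hard, leader payoff 0.
- N4: BR = Soft, leader payoff 6.
Maximizing over 4, 7, 0, 6, Union chooses N2. Subgame-perfect outcome: (N2, Hard) with payoffs (7, 6).
Under simultaneous play:
Union's best replies: Soft→N4; Firm→N2; Hard→N4.
Management's best replies: N1→Hard; N2→Hard; N3→Hard; N4→Soft.
Only (N4, Soft) has each player best-responding; Nash payoffs (6, 3).
Management earns 6 sequentially versus 3 at the Nash outcome: better off.

better off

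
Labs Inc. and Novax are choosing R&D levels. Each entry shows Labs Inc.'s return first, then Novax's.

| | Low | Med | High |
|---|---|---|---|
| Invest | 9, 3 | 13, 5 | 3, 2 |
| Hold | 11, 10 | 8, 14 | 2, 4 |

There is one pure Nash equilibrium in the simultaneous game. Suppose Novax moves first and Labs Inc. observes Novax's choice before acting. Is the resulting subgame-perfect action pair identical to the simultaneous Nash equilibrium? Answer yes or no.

no

Labs Inc. best-responds to each possible Novax move:
- Low: BR = Hold, leader payoff 10.
- Med: BR = Invest, leader payoff 5.
- High: BR = Invest, leader payoff 2.
Among 10, 5, 2, the best is 10 at Low. Subgame-perfect outcome: (Hold, Low) with payoffs (11, 10).
Now find the simultaneous Nash equilibrium.
Labs Inc.'s best replies: Low→Hold; Med→Invest; High→Invest.
Novax's best replies: Invest→Med; Hold→Med.
The unique mutual best reply is (Invest, Med), giving (13, 5).
Sequential outcome (Hold, Low) differs from the Nash profile (Invest, Med).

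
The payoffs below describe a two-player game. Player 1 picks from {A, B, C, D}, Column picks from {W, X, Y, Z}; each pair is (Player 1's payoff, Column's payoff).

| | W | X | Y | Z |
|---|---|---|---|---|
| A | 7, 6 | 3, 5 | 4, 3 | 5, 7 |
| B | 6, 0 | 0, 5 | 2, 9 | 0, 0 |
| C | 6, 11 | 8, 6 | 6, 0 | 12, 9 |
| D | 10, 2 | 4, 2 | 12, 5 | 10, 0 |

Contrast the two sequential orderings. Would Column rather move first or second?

If Player 1 leads: Column's best replies are A→Z, B→Y, C→W, D→Y; Player 1's induced payoffs 5, 2, 6, 12; outcome (D, Y), payoffs (12, 5).
If Column leads: Player 1's best replies are W→D, X→C, Y→D, Z→C; Column's induced payoffs 2, 6, 5, 9; outcome (C, Z), payoffs (12, 9).
Column gets 9 moving first and 5 moving second, so Column prefers to move first.

first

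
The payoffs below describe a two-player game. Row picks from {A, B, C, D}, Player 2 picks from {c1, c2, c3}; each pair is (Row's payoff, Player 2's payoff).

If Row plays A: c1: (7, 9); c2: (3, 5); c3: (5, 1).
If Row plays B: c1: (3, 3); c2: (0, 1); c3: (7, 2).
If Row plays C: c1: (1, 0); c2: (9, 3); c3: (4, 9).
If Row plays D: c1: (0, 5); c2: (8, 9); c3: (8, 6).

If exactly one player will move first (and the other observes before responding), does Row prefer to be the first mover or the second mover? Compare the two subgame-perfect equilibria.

first

If Row leads: Player 2's best replies are A→c1, B→c1, C→c3, D→c2; Row's induced payoffs 7, 3, 4, 8; outcome (D, c2), payoffs (8, 9).
If Player 2 leads: Row's best replies are c1→A, c2→C, c3→D; Player 2's induced payoffs 9, 3, 6; outcome (A, c1), payoffs (7, 9).
Row gets 8 moving first and 7 moving second, so Row prefers to move first.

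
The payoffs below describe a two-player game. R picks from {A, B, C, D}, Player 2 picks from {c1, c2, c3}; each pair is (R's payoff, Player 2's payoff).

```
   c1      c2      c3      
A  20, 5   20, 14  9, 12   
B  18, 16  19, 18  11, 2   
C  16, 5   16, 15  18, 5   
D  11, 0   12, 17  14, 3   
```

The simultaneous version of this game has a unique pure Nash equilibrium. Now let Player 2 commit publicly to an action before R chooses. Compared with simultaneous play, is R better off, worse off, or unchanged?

Backward induction with Player 2 moving first.
- c1 → R plays A (best of 20, 18, 16, 11); Player 2 gets 5.
- c2 → R plays A (best of 20, 19, 16, 12); Player 2 gets 14.
- c3 → R plays C (best of 9, 11, 18, 14); Player 2 gets 5.
Player 2's induced payoffs are 5, 14, 5, so Player 2 commits to c2. Subgame-perfect outcome: (A, c2) with payoffs (20, 14).
For the simultaneous game, intersect best replies.
R's best replies: c1→A; c2→A; c3→C.
Player 2's best replies: A→c2; B→c2; C→c2; D→c2.
Only (A, c2) has each player best-responding; Nash payoffs (20, 14).
R earns 20 sequentially versus 20 at the Nash outcome: unchanged.

unchanged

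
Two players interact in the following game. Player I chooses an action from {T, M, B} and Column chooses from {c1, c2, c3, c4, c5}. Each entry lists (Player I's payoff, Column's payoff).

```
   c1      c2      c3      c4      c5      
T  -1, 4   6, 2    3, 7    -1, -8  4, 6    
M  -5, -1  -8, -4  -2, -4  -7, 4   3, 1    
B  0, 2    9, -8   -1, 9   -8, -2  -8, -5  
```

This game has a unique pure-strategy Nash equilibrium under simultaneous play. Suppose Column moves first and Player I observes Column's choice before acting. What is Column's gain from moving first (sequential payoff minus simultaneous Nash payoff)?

Solve by backward induction (Column leads).
- c1: Player I compares -1, -5, 0 and picks B; Column would get 2.
- c2: Player I compares 6, -8, 9 and picks B; Column would get -8.
- c3: Player I compares 3, -2, -1 and picks T; Column would get 7.
- c4: Player I compares -1, -7, -8 and picks T; Column would get -8.
- c5: Player I compares 4, 3, -8 and picks T; Column would get 6.
Column's induced payoffs are 2, -8, 7, -8, 6, so Column commits to c3. Subgame-perfect outcome: (T, c3) with payoffs (3, 7).
For the simultaneous game, intersect best replies.
Player I's best replies: c1→B; c2→B; c3→T; c4→T; c5→T.
Column's best replies: T→c3; M→c4; B→c3.
The unique mutual best reply is (T, c3), giving (3, 7).
Column's commitment gain: 7 − 7 = 0.

0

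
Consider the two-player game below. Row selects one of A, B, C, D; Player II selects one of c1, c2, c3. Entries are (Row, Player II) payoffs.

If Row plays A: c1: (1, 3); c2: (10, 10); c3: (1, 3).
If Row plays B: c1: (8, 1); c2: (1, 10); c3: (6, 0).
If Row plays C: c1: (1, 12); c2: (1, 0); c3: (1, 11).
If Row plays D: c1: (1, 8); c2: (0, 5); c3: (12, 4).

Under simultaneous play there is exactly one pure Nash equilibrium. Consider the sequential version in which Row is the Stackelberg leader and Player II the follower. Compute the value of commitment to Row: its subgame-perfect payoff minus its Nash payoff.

Player II best-responds to each possible Row move:
- A → Player II plays c2 (best of 3, 10, 3); Row gets 10.
- B → Player II plays c2 (best of 1, 10, 0); Row gets 1.
- C → Player II plays c1 (best of 12, 0, 11); Row gets 1.
- D → Player II plays c1 (best of 8, 5, 4); Row gets 1.
Maximizing over 10, 1, 1, 1, Row chooses A. Subgame-perfect outcome: (A, c2) with payoffs (10, 10).
Under simultaneous play:
Row's best replies: c1→B; c2→A; c3→D.
Player II's best replies: A→c2; B→c2; C→c1; D→c1.
The unique mutual best reply is (A, c2), giving (10, 10).
Row's commitment gain: 10 − 10 = 0.

0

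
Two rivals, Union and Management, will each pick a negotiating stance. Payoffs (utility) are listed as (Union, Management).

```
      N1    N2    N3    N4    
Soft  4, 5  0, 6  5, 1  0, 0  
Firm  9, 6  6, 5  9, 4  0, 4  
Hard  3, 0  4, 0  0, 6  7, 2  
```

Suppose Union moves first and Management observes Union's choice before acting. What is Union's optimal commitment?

Firm

Management best-responds to each possible Union move:
- Soft: Management compares 5, 6, 1, 0 and picks N2; Union would get 0.
- Firm: Management compares 6, 5, 4, 4 and picks N1; Union would get 9.
- Hard: Management compares 0, 0, 6, 2 and picks N3; Union would get 0.
Among 0, 9, 0, the best is 9 at Firm. Subgame-perfect outcome: (Firm, N1) with payoffs (9, 6).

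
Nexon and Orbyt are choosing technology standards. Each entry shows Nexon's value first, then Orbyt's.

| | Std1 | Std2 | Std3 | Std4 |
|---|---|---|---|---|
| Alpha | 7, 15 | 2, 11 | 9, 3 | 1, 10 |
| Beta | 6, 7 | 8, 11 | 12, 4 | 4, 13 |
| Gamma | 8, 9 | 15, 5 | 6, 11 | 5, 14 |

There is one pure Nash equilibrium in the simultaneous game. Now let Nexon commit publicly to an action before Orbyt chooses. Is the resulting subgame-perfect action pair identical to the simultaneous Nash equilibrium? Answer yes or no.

Backward induction with Nexon moving first.
- Alpha → Orbyt plays Std1 (best of 15, 11, 3, 10); Nexon gets 7.
- Beta → Orbyt plays Std4 (best of 7, 11, 4, 13); Nexon gets 4.
- Gamma → Orbyt plays Std4 (best of 9, 5, 11, 14); Nexon gets 5.
Nexon's induced payoffs are 7, 4, 5, so Nexon commits to Alpha. Subgame-perfect outcome: (Alpha, Std1) with payoffs (7, 15).
Now find the simultaneous Nash equilibrium.
Nexon's best replies: Std1→Gamma; Std2→Gamma; Std3→Beta; Std4→Gamma.
Orbyt's best replies: Alpha→Std1; Beta→Std4; Gamma→Std4.
Only (Gamma, Std4) has each player best-responding; Nash payoffs (5, 14).
Sequential outcome (Alpha, Std1) differs from the Nash profile (Gamma, Std4).

no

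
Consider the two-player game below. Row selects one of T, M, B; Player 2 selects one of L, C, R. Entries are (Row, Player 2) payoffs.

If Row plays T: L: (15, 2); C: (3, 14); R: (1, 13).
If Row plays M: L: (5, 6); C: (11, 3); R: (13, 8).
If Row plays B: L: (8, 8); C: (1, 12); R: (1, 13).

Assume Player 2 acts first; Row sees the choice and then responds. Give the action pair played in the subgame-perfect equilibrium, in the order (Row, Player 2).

Backward induction with Player 2 moving first.
- L: Row compares 15, 5, 8 and picks T; Player 2 would get 2.
- C: Row compares 3, 11, 1 and picks M; Player 2 would get 3.
- R: Row compares 1, 13, 1 and picks M; Player 2 would get 8.
Maximizing over 2, 3, 8, Player 2 chooses R. Subgame-perfect outcome: (M, R) with payoffs (13, 8).

(M, R)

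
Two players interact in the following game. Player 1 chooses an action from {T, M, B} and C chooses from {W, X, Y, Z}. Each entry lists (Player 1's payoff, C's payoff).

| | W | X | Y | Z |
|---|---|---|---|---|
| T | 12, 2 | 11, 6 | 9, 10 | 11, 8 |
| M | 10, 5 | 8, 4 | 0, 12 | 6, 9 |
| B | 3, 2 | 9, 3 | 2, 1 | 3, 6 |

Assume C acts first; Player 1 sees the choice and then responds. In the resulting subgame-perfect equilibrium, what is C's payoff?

Backward induction with C moving first.
- W: Player 1 compares 12, 10, 3 and picks T; C would get 2.
- X: Player 1 compares 11, 8, 9 and picks T; C would get 6.
- Y: Player 1 compares 9, 0, 2 and picks T; C would get 10.
- Z: Player 1 compares 11, 6, 3 and picks T; C would get 8.
Maximizing over 2, 6, 10, 8, C chooses Y. Subgame-perfect outcome: (T, Y) with payoffs (9, 10).

10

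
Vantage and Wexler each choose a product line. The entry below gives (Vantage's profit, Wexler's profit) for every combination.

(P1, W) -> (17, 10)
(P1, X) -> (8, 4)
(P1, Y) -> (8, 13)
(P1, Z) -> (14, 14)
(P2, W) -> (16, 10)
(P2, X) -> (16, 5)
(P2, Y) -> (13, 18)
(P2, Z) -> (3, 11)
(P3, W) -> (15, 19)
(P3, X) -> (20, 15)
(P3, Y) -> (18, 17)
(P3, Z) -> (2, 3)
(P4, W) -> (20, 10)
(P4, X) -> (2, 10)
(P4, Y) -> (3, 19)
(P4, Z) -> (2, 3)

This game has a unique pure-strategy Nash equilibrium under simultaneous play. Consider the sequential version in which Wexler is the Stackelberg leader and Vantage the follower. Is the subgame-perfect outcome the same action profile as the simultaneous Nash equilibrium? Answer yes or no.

no

Work backward from Vantage's decision.
- W: Vantage compares 17, 16, 15, 20 and picks P4; Wexler would get 10.
- X: Vantage compares 8, 16, 20, 2 and picks P3; Wexler would get 15.
- Y: Vantage compares 8, 13, 18, 3 and picks P3; Wexler would get 17.
- Z: Vantage compares 14, 3, 2, 2 and picks P1; Wexler would get 14.
Wexler's induced payoffs are 10, 15, 17, 14, so Wexler commits to Y. Subgame-perfect outcome: (P3, Y) with payoffs (18, 17).
Now find the simultaneous Nash equilibrium.
Vantage's best replies: W→P4; X→P3; Y→P3; Z→P1.
Wexler's best replies: P1→Z; P2→Y; P3→W; P4→Y.
Only (P1, Z) has each player best-responding; Nash payoffs (14, 14).
Sequential outcome (P3, Y) differs from the Nash profile (P1, Z).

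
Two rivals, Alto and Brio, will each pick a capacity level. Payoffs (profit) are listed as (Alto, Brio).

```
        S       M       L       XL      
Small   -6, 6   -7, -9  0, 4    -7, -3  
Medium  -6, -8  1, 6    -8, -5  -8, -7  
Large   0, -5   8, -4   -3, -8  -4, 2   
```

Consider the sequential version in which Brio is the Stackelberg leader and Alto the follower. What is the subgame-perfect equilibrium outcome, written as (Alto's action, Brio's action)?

(Small, L)

Backward induction with Brio moving first.
- S: Alto compares -6, -6, 0 and picks Large; Brio would get -5.
- M: Alto compares -7, 1, 8 and picks Large; Brio would get -4.
- L: Alto compares 0, -8, -3 and picks Small; Brio would get 4.
- XL: Alto compares -7, -8, -4 and picks Large; Brio would get 2.
Among -5, -4, 4, 2, the best is 4 at L. Subgame-perfect outcome: (Small, L) with payoffs (0, 4).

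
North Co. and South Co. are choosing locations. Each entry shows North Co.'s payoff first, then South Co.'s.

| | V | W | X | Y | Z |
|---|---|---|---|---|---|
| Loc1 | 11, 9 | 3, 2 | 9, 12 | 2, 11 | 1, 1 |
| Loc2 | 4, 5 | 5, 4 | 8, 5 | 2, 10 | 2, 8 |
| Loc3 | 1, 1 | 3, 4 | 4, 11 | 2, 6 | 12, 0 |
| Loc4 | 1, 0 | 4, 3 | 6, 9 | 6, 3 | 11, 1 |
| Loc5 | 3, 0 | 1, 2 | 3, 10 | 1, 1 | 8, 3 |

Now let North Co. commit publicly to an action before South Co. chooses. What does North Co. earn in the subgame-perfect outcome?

Work backward from South Co.'s decision.
- Loc1: BR = X, leader payoff 9.
- Loc2: BR = Y, leader payoff 2.
- Loc3: BR = X, leader payoff 4.
- Loc4: BR = X, leader payoff 6.
- Loc5: BR = X, leader payoff 3.
North Co.'s induced payoffs are 9, 2, 4, 6, 3, so North Co. commits to Loc1. Subgame-perfect outcome: (Loc1, X) with payoffs (9, 12).

9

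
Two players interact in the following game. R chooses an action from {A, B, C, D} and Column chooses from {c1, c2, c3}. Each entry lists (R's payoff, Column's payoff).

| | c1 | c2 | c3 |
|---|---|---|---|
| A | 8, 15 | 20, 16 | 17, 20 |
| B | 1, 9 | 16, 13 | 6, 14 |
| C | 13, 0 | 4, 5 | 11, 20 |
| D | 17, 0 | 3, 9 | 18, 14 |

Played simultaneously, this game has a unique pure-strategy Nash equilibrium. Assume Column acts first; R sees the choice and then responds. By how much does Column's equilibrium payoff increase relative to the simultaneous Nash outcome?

Backward induction with Column moving first.
- c1: R compares 8, 1, 13, 17 and picks D; Column would get 0.
- c2: R compares 20, 16, 4, 3 and picks A; Column would get 16.
- c3: R compares 17, 6, 11, 18 and picks D; Column would get 14.
Maximizing over 0, 16, 14, Column chooses c2. Subgame-perfect outcome: (A, c2) with payoffs (20, 16).
Under simultaneous play:
R's best replies: c1→D; c2→A; c3→D.
Column's best replies: A→c3; B→c3; C→c3; D→c3.
The unique mutual best reply is (D, c3), giving (18, 14).
Column's commitment gain: 16 − 14 = 2.

2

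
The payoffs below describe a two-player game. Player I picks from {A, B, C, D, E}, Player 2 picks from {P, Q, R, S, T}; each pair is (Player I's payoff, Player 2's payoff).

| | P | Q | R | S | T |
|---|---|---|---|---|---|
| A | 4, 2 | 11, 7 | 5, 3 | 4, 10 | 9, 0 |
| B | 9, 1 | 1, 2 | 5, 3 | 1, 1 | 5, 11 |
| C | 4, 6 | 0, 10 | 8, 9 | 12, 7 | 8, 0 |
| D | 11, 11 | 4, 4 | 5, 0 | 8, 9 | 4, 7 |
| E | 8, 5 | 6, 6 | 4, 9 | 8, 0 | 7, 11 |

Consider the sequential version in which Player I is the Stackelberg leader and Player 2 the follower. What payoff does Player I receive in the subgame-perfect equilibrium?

11

Backward induction with Player I moving first.
- A → Player 2 plays S (best of 2, 7, 3, 10, 0); Player I gets 4.
- B → Player 2 plays T (best of 1, 2, 3, 1, 11); Player I gets 5.
- C → Player 2 plays Q (best of 6, 10, 9, 7, 0); Player I gets 0.
- D → Player 2 plays P (best of 11, 4, 0, 9, 7); Player I gets 11.
- E → Player 2 plays T (best of 5, 6, 9, 0, 11); Player I gets 7.
Among 4, 5, 0, 11, 7, the best is 11 at D. Subgame-perfect outcome: (D, P) with payoffs (11, 11).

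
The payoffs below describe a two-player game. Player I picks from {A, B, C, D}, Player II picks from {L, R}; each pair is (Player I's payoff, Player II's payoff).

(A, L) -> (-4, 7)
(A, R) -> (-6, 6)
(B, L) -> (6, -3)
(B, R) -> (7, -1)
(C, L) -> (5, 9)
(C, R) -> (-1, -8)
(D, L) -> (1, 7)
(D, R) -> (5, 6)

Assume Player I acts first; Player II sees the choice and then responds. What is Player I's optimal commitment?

B

Backward induction with Player I moving first.
- A: Player II compares 7, 6 and picks L; Player I would get -4.
- B: Player II compares -3, -1 and picks R; Player I would get 7.
- C: Player II compares 9, -8 and picks L; Player I would get 5.
- D: Player II compares 7, 6 and picks L; Player I would get 1.
Player I's induced payoffs are -4, 7, 5, 1, so Player I commits to B. Subgame-perfect outcome: (B, R) with payoffs (7, -1).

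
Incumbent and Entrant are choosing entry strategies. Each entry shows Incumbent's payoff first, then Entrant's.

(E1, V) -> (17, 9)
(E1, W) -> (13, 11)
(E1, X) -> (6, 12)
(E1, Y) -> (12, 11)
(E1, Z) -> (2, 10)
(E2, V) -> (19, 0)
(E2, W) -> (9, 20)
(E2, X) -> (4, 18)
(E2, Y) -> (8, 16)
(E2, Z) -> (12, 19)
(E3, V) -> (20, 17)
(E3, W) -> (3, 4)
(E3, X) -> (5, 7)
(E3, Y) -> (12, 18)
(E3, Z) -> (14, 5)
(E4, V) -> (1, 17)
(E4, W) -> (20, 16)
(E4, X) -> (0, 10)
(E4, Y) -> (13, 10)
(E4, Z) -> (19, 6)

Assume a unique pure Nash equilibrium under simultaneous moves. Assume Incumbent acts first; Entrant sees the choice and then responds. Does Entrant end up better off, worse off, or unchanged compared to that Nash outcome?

better off

Entrant best-responds to each possible Incumbent move:
- E1: BR = X, leader payoff 6.
- E2: BR = W, leader payoff 9.
- E3: BR = Y, leader payoff 12.
- E4: BR = V, leader payoff 1.
Among 6, 9, 12, 1, the best is 12 at E3. Subgame-perfect outcome: (E3, Y) with payoffs (12, 18).
For the simultaneous game, intersect best replies.
Incumbent's best replies: V→E3; W→E4; X→E1; Y→E4; Z→E4.
Entrant's best replies: E1→X; E2→W; E3→Y; E4→V.
The unique mutual best reply is (E1, X), giving (6, 12).
Entrant earns 18 sequentially versus 12 at the Nash outcome: better off.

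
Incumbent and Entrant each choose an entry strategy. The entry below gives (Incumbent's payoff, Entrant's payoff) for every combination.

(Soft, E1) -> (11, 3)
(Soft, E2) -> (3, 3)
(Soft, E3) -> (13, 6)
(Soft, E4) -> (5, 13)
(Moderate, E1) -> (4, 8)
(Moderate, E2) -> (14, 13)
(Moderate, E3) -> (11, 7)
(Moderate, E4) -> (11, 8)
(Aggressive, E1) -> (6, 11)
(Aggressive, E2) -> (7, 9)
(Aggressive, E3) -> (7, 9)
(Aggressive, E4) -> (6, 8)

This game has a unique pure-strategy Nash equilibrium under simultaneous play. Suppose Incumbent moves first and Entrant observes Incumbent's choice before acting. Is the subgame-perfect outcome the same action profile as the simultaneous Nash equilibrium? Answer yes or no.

yes

Work backward from Entrant's decision.
- Soft: BR = E4, leader payoff 5.
- Moderate: BR = E2, leader payoff 14.
- Aggressive: BR = E1, leader payoff 6.
Incumbent's induced payoffs are 5, 14, 6, so Incumbent commits to Moderate. Subgame-perfect outcome: (Moderate, E2) with payoffs (14, 13).
Now find the simultaneous Nash equilibrium.
Incumbent's best replies: E1→Soft; E2→Moderate; E3→Soft; E4→Moderate.
Entrant's best replies: Soft→E4; Moderate→E2; Aggressive→E1.
Only (Moderate, E2) has each player best-responding; Nash payoffs (14, 13).
Sequential outcome (Moderate, E2) coincides with the Nash profile (Moderate, E2).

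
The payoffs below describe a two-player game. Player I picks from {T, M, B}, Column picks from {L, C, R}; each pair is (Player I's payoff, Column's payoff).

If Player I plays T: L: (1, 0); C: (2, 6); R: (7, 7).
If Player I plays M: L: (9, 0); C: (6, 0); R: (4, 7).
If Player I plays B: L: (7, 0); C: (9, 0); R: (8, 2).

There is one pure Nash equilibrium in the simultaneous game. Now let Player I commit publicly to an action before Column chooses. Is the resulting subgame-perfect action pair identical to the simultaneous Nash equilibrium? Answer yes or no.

Backward induction with Player I moving first.
- T: BR = R, leader payoff 7.
- M: BR = R, leader payoff 4.
- B: BR = R, leader payoff 8.
Among 7, 4, 8, the best is 8 at B. Subgame-perfect outcome: (B, R) with payoffs (8, 2).
Under simultaneous play:
Player I's best replies: L→M; C→B; R→B.
Column's best replies: T→R; M→R; B→R.
Only (B, R) has each player best-responding; Nash payoffs (8, 2).
Sequential outcome (B, R) coincides with the Nash profile (B, R).

yes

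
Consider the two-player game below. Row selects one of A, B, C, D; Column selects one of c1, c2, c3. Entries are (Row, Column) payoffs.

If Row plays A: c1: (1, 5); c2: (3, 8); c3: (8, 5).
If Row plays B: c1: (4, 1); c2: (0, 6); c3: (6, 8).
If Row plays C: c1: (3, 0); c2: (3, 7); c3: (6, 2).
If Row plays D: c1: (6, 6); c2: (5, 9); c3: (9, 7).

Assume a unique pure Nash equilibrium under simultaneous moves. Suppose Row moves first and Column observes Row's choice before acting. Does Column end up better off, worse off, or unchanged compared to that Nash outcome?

Solve by backward induction (Row leads).
- A: BR = c2, leader payoff 3.
- B: BR = c3, leader payoff 6.
- C: BR = c2, leader payoff 3.
- D: BR = c2, leader payoff 5.
Among 3, 6, 3, 5, the best is 6 at B. Subgame-perfect outcome: (B, c3) with payoffs (6, 8).
Under simultaneous play:
Row's best replies: c1→D; c2→D; c3→D.
Column's best replies: A→c2; B→c3; C→c2; D→c2.
Only (D, c2) has each player best-responding; Nash payoffs (5, 9).
Column earns 8 sequentially versus 9 at the Nash outcome: worse off.

worse off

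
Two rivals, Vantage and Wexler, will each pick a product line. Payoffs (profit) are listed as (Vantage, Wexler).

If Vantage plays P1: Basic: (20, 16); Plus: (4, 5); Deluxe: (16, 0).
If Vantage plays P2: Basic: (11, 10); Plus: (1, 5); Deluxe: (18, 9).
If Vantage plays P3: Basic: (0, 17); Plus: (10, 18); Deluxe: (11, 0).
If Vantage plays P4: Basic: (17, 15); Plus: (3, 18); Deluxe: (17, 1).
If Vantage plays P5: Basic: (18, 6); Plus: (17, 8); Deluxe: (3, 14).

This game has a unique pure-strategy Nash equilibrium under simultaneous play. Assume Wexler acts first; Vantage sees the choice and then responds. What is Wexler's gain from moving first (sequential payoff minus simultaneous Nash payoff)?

Work backward from Vantage's decision.
- Basic → Vantage plays P1 (best of 20, 11, 0, 17, 18); Wexler gets 16.
- Plus → Vantage plays P5 (best of 4, 1, 10, 3, 17); Wexler gets 8.
- Deluxe → Vantage plays P2 (best of 16, 18, 11, 17, 3); Wexler gets 9.
Maximizing over 16, 8, 9, Wexler chooses Basic. Subgame-perfect outcome: (P1, Basic) with payoffs (20, 16).
Now find the simultaneous Nash equilibrium.
Vantage's best replies: Basic→P1; Plus→P5; Deluxe→P2.
Wexler's best replies: P1→Basic; P2→Basic; P3→Plus; P4→Plus; P5→Deluxe.
Only (P1, Basic) has each player best-responding; Nash payoffs (20, 16).
Wexler's commitment gain: 16 − 16 = 0.

0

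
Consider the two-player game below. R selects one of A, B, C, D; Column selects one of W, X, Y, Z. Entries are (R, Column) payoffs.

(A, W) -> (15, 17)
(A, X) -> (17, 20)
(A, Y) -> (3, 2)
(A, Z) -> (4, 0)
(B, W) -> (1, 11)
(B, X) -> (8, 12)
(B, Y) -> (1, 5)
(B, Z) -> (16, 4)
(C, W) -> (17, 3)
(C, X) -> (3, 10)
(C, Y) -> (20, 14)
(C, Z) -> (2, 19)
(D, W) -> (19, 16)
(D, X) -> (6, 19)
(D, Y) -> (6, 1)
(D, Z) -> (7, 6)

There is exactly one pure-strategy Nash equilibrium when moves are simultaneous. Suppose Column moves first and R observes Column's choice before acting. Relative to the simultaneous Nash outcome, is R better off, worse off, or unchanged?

unchanged

Solve by backward induction (Column leads).
- W: R compares 15, 1, 17, 19 and picks D; Column would get 16.
- X: R compares 17, 8, 3, 6 and picks A; Column would get 20.
- Y: R compares 3, 1, 20, 6 and picks C; Column would get 14.
- Z: R compares 4, 16, 2, 7 and picks B; Column would get 4.
Column's induced payoffs are 16, 20, 14, 4, so Column commits to X. Subgame-perfect outcome: (A, X) with payoffs (17, 20).
Now find the simultaneous Nash equilibrium.
R's best replies: W→D; X→A; Y→C; Z→B.
Column's best replies: A→X; B→X; C→Z; D→X.
Only (A, X) has each player best-responding; Nash payoffs (17, 20).
R earns 17 sequentially versus 17 at the Nash outcome: unchanged.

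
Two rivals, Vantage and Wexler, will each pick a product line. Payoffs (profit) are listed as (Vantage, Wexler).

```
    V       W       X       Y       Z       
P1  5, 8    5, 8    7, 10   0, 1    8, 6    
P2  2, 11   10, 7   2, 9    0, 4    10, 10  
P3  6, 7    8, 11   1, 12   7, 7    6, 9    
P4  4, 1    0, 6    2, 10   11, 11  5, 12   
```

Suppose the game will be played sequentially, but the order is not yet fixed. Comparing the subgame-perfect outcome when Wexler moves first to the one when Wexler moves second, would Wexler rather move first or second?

If Vantage leads: Wexler's best replies are P1→X, P2→V, P3→X, P4→Z; Vantage's induced payoffs 7, 2, 1, 5; outcome (P1, X), payoffs (7, 10).
If Wexler leads: Vantage's best replies are V→P3, W→P2, X→P1, Y→P4, Z→P2; Wexler's induced payoffs 7, 7, 10, 11, 10; outcome (P4, Y), payoffs (11, 11).
Wexler gets 11 moving first and 10 moving second, so Wexler prefers to move first.

first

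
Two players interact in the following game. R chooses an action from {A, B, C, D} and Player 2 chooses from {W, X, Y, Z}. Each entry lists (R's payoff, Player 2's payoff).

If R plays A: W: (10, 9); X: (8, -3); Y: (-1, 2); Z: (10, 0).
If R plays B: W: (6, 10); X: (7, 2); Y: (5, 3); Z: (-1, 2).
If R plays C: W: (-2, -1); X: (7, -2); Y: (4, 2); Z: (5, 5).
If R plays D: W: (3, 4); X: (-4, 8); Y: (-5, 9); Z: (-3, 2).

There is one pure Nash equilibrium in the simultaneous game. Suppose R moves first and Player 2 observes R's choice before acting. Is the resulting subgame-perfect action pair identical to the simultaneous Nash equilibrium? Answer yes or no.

Work backward from Player 2's decision.
- A: Player 2 compares 9, -3, 2, 0 and picks W; R would get 10.
- B: Player 2 compares 10, 2, 3, 2 and picks W; R would get 6.
- C: Player 2 compares -1, -2, 2, 5 and picks Z; R would get 5.
- D: Player 2 compares 4, 8, 9, 2 and picks Y; R would get -5.
Maximizing over 10, 6, 5, -5, R chooses A. Subgame-perfect outcome: (A, W) with payoffs (10, 9).
Now find the simultaneous Nash equilibrium.
R's best replies: W→A; X→A; Y→B; Z→A.
Player 2's best replies: A→W; B→W; C→Z; D→Y.
Only (A, W) has each player best-responding; Nash payoffs (10, 9).
Sequential outcome (A, W) coincides with the Nash profile (A, W).

yes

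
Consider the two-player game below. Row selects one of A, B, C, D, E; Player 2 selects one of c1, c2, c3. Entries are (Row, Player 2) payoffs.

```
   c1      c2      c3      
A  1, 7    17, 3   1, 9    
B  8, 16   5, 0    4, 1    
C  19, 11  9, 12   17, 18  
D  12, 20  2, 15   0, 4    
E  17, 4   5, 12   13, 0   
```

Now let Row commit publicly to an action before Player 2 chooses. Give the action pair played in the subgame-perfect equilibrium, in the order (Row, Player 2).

(C, c3)

Work backward from Player 2's decision.
- A: BR = c3, leader payoff 1.
- B: BR = c1, leader payoff 8.
- C: BR = c3, leader payoff 17.
- D: BR = c1, leader payoff 12.
- E: BR = c2, leader payoff 5.
Among 1, 8, 17, 12, 5, the best is 17 at C. Subgame-perfect outcome: (C, c3) with payoffs (17, 18).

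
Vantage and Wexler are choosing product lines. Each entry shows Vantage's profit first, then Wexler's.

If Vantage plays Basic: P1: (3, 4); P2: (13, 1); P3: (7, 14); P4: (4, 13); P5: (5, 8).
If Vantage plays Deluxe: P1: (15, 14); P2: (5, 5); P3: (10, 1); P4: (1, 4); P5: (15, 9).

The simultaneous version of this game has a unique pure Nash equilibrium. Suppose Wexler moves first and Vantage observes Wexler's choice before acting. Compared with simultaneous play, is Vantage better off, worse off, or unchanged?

unchanged

Work backward from Vantage's decision.
- P1: Vantage compares 3, 15 and picks Deluxe; Wexler would get 14.
- P2: Vantage compares 13, 5 and picks Basic; Wexler would get 1.
- P3: Vantage compares 7, 10 and picks Deluxe; Wexler would get 1.
- P4: Vantage compares 4, 1 and picks Basic; Wexler would get 13.
- P5: Vantage compares 5, 15 and picks Deluxe; Wexler would get 9.
Among 14, 1, 1, 13, 9, the best is 14 at P1. Subgame-perfect outcome: (Deluxe, P1) with payoffs (15, 14).
Now find the simultaneous Nash equilibrium.
Vantage's best replies: P1→Deluxe; P2→Basic; P3→Deluxe; P4→Basic; P5→Deluxe.
Wexler's best replies: Basic→P3; Deluxe→P1.
Only (Deluxe, P1) has each player best-responding; Nash payoffs (15, 14).
Vantage earns 15 sequentially versus 15 at the Nash outcome: unchanged.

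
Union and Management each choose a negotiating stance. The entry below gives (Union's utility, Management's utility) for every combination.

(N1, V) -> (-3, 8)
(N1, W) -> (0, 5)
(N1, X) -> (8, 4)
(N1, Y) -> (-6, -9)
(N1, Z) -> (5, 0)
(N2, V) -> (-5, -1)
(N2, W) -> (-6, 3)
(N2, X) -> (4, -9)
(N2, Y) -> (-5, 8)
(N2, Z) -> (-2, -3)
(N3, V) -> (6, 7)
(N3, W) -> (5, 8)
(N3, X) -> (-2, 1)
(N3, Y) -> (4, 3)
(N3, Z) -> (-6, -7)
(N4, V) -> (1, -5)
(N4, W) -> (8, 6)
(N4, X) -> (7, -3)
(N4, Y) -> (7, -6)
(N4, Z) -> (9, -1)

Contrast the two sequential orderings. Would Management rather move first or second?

If Union leads: Management's best replies are N1→V, N2→Y, N3→W, N4→W; Union's induced payoffs -3, -5, 5, 8; outcome (N4, W), payoffs (8, 6).
If Management leads: Union's best replies are V→N3, W→N4, X→N1, Y→N4, Z→N4; Management's induced payoffs 7, 6, 4, -6, -1; outcome (N3, V), payoffs (6, 7).
Management gets 7 moving first and 6 moving second, so Management prefers to move first.

first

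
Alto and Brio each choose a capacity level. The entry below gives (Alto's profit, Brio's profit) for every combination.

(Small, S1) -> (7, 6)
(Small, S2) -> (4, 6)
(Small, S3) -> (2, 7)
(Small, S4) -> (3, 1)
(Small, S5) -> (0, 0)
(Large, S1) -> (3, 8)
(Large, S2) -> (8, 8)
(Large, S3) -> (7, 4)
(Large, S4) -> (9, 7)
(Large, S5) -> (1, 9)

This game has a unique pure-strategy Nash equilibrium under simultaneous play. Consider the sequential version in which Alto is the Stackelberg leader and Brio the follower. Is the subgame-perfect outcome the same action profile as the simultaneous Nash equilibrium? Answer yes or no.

no

Solve by backward induction (Alto leads).
- Small: BR = S3, leader payoff 2.
- Large: BR = S5, leader payoff 1.
Maximizing over 2, 1, Alto chooses Small. Subgame-perfect outcome: (Small, S3) with payoffs (2, 7).
Under simultaneous play:
Alto's best replies: S1→Small; S2→Large; S3→Large; S4→Large; S5→Large.
Brio's best replies: Small→S3; Large→S5.
The unique mutual best reply is (Large, S5), giving (1, 9).
Sequential outcome (Small, S3) differs from the Nash profile (Large, S5).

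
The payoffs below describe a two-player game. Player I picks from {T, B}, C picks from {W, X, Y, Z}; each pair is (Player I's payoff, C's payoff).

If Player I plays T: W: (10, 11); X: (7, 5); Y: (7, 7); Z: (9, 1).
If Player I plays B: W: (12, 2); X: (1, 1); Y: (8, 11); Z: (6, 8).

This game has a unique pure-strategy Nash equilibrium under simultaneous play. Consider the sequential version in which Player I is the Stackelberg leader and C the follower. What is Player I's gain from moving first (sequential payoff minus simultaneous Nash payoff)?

Work backward from C's decision.
- T: BR = W, leader payoff 10.
- B: BR = Y, leader payoff 8.
Player I's induced payoffs are 10, 8, so Player I commits to T. Subgame-perfect outcome: (T, W) with payoffs (10, 11).
Under simultaneous play:
Player I's best replies: W→B; X→T; Y→B; Z→T.
C's best replies: T→W; B→Y.
The unique mutual best reply is (B, Y), giving (8, 11).
Player I's commitment gain: 10 − 8 = 2.

2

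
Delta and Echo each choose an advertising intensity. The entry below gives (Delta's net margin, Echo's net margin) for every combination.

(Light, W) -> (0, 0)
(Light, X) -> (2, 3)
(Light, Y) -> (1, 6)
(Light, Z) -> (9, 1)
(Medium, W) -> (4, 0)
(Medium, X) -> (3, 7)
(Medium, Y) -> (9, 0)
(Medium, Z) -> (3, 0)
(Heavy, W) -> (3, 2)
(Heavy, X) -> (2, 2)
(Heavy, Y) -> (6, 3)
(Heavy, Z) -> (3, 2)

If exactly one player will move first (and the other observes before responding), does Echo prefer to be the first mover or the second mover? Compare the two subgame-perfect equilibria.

first

If Delta leads: Echo's best replies are Light→Y, Medium→X, Heavy→Y; Delta's induced payoffs 1, 3, 6; outcome (Heavy, Y), payoffs (6, 3).
If Echo leads: Delta's best replies are W→Medium, X→Medium, Y→Medium, Z→Light; Echo's induced payoffs 0, 7, 0, 1; outcome (Medium, X), payoffs (3, 7).
Echo gets 7 moving first and 3 moving second, so Echo prefers to move first.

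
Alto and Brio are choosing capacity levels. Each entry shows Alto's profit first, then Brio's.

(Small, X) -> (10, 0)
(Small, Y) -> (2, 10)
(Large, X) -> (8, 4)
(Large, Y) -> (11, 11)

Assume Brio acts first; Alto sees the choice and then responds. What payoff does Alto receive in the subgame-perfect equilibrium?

11

Solve by backward induction (Brio leads).
- X: Alto compares 10, 8 and picks Small; Brio would get 0.
- Y: Alto compares 2, 11 and picks Large; Brio would get 11.
Among 0, 11, the best is 11 at Y. Subgame-perfect outcome: (Large, Y) with payoffs (11, 11).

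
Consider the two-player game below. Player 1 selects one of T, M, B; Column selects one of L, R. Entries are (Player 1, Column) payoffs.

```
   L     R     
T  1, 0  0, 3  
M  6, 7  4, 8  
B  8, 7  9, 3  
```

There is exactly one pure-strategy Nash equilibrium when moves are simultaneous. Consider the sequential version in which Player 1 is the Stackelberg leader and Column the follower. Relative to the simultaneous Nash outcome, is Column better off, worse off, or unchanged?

Column best-responds to each possible Player 1 move:
- T: BR = R, leader payoff 0.
- M: BR = R, leader payoff 4.
- B: BR = L, leader payoff 8.
Maximizing over 0, 4, 8, Player 1 chooses B. Subgame-perfect outcome: (B, L) with payoffs (8, 7).
Now find the simultaneous Nash equilibrium.
Player 1's best replies: L→B; R→B.
Column's best replies: T→R; M→R; B→L.
Only (B, L) has each player best-responding; Nash payoffs (8, 7).
Column earns 7 sequentially versus 7 at the Nash outcome: unchanged.

unchanged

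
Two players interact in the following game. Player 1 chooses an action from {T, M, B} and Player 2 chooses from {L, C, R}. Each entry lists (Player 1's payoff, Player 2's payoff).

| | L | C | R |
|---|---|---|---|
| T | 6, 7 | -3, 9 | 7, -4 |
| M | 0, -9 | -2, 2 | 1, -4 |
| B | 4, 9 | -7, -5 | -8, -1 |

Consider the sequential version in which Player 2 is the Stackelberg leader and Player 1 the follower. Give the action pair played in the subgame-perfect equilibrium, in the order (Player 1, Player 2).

(T, L)

Work backward from Player 1's decision.
- L: Player 1 compares 6, 0, 4 and picks T; Player 2 would get 7.
- C: Player 1 compares -3, -2, -7 and picks M; Player 2 would get 2.
- R: Player 1 compares 7, 1, -8 and picks T; Player 2 would get -4.
Maximizing over 7, 2, -4, Player 2 chooses L. Subgame-perfect outcome: (T, L) with payoffs (6, 7).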